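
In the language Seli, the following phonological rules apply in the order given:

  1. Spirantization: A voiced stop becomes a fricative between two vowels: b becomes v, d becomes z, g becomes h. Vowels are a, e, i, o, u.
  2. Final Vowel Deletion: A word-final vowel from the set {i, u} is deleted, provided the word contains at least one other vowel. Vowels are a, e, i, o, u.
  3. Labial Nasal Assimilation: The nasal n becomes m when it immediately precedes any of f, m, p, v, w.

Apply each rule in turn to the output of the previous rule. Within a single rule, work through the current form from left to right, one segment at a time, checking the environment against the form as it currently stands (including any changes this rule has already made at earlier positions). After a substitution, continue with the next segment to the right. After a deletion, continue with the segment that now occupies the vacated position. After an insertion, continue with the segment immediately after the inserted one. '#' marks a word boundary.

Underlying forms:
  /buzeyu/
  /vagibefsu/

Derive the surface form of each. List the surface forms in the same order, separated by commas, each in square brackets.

[buzey], [vahivefs]

/buzeyu/:
  1 Spirantization: no change — [buzeyu]
  2 Final Vowel Deletion: [buzeyu] → [buzey]
  3 Labial Nasal Assimilation: no change — [buzey]
/vagibefsu/:
  1 Spirantization: [vagibefsu] → [vahivefsu]
  2 Final Vowel Deletion: [vahivefsu] → [vahivefs]
  3 Labial Nasal Assimilation: no change — [vahivefs]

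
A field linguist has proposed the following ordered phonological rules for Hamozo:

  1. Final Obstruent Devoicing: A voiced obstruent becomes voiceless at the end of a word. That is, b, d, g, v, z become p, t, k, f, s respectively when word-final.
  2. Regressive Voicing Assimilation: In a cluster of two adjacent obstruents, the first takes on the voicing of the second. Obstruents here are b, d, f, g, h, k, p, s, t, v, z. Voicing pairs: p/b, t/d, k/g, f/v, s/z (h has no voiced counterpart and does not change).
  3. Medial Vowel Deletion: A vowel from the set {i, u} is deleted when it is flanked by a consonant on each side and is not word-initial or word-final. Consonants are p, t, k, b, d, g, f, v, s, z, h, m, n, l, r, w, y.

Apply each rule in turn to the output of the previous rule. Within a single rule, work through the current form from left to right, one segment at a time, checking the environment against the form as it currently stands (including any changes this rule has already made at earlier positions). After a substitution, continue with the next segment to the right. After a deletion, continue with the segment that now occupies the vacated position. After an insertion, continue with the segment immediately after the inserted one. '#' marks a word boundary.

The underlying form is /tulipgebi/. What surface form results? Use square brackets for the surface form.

1 Final Obstruent Devoicing: no change — [tulipgebi]
2 Regressive Voicing Assimilation: [tulipgebi] → [tulibgebi]
3 Medial Vowel Deletion: [tulibgebi] → [tlbgebi]

[tlbgebi]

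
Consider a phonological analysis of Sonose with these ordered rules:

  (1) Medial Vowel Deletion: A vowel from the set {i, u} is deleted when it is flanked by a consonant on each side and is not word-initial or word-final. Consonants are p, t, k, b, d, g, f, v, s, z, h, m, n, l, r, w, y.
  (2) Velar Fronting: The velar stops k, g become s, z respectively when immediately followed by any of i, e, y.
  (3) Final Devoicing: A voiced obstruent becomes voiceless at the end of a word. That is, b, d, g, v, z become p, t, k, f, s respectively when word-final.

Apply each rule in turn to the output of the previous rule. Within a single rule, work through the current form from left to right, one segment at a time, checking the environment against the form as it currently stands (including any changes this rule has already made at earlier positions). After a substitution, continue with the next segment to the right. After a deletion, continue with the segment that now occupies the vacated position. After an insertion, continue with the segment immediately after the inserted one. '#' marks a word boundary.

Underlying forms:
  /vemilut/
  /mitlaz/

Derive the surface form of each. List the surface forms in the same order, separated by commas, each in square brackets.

/vemilut/:
  (1) Medial Vowel Deletion: [vemilut] → [vemlt]
  (2) Velar Fronting: no change — [vemlt]
  (3) Final Devoicing: no change — [vemlt]
/mitlaz/:
  (1) Medial Vowel Deletion: [mitlaz] → [mtlaz]
  (2) Velar Fronting: no change — [mtlaz]
  (3) Final Devoicing: [mtlaz] → [mtlas]

[vemlt], [mtlas]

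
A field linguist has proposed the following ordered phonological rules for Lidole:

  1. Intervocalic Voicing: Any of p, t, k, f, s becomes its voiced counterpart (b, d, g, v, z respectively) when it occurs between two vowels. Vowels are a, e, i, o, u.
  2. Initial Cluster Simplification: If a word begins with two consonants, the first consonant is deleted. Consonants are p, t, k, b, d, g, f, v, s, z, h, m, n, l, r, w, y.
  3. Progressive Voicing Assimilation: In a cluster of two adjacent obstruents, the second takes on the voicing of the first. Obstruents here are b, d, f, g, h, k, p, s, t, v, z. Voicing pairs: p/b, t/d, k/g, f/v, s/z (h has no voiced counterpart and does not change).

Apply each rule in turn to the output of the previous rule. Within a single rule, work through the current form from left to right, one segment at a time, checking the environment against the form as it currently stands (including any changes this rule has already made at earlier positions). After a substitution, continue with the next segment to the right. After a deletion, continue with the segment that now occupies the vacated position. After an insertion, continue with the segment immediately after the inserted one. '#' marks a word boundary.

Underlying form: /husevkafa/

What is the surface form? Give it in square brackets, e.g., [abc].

[huzevgava]

1 Intervocalic Voicing: [husevkafa] → [huzevkava]
2 Initial Cluster Simplification: no change — [huzevkava]
3 Progressive Voicing Assimilation: [huzevkava] → [huzevgava]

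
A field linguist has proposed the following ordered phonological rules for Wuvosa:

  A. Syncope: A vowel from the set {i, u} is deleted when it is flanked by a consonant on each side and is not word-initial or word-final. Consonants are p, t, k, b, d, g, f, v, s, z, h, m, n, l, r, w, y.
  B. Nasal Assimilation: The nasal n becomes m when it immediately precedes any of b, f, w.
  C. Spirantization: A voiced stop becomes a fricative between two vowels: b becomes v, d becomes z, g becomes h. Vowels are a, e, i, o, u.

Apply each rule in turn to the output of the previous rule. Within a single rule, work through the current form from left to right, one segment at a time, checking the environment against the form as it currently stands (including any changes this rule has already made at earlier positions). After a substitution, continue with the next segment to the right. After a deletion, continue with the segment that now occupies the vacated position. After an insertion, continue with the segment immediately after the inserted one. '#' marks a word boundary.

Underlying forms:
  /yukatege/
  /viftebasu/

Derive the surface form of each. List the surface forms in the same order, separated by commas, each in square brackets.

/yukatege/:
  A Syncope: [yukatege] → [ykatege]
  B Nasal Assimilation: no change — [ykatege]
  C Spirantization: [ykatege] → [ykatehe]
/viftebasu/:
  A Syncope: [viftebasu] → [vftebasu]
  B Nasal Assimilation: no change — [vftebasu]
  C Spirantization: [vftebasu] → [vftevasu]

[ykatehe], [vftevasu]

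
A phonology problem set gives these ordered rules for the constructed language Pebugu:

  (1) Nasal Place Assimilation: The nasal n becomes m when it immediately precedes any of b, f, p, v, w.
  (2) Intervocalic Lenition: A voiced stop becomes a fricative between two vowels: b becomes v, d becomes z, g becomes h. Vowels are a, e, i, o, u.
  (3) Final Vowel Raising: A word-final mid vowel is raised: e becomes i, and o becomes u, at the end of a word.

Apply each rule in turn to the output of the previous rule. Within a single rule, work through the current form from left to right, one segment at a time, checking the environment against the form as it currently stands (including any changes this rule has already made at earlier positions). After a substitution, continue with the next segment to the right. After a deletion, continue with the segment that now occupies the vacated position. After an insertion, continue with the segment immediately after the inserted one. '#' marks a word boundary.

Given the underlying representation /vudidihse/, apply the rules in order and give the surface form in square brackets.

(1) Nasal Place Assimilation: no change — [vudidihse]
(2) Intervocalic Lenition: [vudidihse] → [vuzizihse]
(3) Final Vowel Raising: [vuzizihse] → [vuzizihsi]

[vuzizihsi]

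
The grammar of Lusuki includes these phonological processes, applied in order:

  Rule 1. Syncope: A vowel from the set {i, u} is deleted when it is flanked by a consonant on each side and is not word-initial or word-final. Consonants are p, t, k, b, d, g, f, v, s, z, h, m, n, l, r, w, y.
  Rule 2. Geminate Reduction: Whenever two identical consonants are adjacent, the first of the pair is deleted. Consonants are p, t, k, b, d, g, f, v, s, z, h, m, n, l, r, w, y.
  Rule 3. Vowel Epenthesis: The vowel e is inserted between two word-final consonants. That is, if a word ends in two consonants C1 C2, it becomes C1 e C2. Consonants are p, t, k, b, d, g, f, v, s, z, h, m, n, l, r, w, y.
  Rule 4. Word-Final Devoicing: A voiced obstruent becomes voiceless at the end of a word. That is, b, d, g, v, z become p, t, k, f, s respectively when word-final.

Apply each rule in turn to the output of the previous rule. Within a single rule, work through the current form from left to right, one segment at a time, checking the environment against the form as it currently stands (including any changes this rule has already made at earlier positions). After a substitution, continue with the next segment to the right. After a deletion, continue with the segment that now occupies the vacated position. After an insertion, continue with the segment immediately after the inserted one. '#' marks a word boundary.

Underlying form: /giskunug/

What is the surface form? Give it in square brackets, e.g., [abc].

Rule 1 Syncope: [giskunug] → [gskng]
Rule 2 Geminate Reduction: no change — [gskng]
Rule 3 Vowel Epenthesis: [gskng] → [gskneg]
Rule 4 Word-Final Devoicing: [gskneg] → [gsknek]

[gsknek]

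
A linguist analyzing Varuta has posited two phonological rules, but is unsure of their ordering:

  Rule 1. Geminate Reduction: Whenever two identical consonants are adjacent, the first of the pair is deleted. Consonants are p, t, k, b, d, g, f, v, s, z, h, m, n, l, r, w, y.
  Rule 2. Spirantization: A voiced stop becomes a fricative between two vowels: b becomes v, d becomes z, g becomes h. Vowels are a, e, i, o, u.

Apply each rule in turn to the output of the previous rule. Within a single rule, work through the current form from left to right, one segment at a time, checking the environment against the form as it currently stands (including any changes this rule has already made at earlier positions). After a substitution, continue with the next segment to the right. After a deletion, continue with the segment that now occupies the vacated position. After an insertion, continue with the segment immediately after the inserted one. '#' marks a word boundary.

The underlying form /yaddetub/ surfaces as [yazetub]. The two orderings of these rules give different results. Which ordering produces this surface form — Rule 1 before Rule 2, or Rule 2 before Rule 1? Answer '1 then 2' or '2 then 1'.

1 then 2

Order 1 then 2:
  1 Geminate Reduction: [yaddetub] → [yadetub]
  2 Spirantization: [yadetub] → [yazetub]
  result: [yazetub]
Order 2 then 1:
  2 Spirantization: no change — [yaddetub]
  1 Geminate Reduction: [yaddetub] → [yadetub]
  result: [yadetub]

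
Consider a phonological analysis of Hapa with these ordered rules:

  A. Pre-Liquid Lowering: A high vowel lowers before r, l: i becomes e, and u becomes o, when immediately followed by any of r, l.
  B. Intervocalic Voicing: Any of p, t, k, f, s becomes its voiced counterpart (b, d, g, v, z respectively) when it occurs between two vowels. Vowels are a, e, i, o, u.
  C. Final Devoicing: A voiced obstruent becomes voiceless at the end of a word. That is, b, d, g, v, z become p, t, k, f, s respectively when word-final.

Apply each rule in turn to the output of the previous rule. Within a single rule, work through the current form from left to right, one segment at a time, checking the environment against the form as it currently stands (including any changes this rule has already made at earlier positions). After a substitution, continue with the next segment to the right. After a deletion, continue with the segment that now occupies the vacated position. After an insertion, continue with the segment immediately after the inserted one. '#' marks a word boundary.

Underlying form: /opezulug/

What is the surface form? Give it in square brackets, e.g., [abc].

[obezoluk]

A Pre-Liquid Lowering: [opezulug] → [opezolug]
B Intervocalic Voicing: [opezolug] → [obezolug]
C Final Devoicing: [obezolug] → [obezoluk]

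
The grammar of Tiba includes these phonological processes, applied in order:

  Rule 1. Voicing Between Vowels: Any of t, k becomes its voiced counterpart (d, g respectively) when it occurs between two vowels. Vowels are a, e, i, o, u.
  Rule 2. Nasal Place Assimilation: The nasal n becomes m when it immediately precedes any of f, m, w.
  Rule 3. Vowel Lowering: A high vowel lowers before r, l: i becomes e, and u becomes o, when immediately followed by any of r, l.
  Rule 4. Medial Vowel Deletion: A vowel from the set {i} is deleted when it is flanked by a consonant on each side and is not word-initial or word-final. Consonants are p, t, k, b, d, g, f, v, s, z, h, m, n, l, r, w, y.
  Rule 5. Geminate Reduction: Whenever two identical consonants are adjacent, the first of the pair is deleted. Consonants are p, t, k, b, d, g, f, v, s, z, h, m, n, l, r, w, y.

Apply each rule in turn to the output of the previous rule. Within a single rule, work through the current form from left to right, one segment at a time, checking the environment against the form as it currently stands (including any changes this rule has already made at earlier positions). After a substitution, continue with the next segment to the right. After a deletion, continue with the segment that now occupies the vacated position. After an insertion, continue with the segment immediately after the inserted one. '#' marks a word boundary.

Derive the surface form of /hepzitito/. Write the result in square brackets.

[hepzdo]

Rule 1 Voicing Between Vowels: [hepzitito] → [hepzidido]
Rule 2 Nasal Place Assimilation: no change — [hepzidido]
Rule 3 Vowel Lowering: no change — [hepzidido]
Rule 4 Medial Vowel Deletion: [hepzidido] → [hepzddo]
Rule 5 Geminate Reduction: [hepzddo] → [hepzdo]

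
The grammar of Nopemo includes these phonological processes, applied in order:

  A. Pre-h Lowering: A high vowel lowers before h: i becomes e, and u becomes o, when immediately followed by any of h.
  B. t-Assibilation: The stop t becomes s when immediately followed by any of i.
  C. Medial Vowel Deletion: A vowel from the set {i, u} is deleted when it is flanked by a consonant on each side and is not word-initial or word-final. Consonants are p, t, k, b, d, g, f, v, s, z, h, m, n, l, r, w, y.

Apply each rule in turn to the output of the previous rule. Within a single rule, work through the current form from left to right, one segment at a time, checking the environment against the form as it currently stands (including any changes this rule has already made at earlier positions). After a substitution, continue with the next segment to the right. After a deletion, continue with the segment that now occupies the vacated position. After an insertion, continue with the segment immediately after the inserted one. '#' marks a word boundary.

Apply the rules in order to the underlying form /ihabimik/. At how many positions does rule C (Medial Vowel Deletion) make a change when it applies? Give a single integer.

A Pre-h Lowering: [ihabimik] → [ehabimik]
B t-Assibilation: no change — [ehabimik]
C Medial Vowel Deletion: [ehabimik] → [ehabmk]
Rule C changed 2 position(s).

2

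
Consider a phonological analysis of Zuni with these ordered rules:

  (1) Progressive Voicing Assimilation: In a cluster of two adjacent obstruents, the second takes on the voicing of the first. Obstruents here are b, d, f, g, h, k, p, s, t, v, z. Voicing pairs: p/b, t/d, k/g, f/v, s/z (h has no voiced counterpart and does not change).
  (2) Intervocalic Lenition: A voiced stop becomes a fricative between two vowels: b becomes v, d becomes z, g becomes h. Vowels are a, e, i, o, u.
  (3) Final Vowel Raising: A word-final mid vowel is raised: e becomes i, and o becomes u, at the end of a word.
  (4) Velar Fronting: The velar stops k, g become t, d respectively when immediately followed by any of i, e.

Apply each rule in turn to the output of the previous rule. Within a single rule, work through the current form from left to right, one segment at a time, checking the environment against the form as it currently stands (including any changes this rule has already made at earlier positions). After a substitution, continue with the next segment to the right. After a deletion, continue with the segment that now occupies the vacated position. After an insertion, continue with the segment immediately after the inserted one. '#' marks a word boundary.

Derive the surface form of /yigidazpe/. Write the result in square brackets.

(1) Progressive Voicing Assimilation: [yigidazpe] → [yigidazbe]
(2) Intervocalic Lenition: [yigidazbe] → [yihizazbe]
(3) Final Vowel Raising: [yihizazbe] → [yihizazbi]
(4) Velar Fronting: no change — [yihizazbi]

[yihizazbi]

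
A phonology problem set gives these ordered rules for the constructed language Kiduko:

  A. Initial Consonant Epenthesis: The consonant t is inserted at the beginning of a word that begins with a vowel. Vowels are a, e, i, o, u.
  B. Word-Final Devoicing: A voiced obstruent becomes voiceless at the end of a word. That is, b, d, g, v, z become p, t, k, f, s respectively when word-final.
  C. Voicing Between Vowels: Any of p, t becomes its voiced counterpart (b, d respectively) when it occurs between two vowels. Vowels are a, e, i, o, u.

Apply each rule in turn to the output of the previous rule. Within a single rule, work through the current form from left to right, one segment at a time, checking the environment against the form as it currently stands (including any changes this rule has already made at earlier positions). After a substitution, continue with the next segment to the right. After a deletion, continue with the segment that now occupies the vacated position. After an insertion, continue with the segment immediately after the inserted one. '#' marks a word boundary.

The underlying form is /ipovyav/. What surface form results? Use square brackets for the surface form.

[tibovyaf]

A Initial Consonant Epenthesis: [ipovyav] → [tipovyav]
B Word-Final Devoicing: [tipovyav] → [tipovyaf]
C Voicing Between Vowels: [tipovyaf] → [tibovyaf]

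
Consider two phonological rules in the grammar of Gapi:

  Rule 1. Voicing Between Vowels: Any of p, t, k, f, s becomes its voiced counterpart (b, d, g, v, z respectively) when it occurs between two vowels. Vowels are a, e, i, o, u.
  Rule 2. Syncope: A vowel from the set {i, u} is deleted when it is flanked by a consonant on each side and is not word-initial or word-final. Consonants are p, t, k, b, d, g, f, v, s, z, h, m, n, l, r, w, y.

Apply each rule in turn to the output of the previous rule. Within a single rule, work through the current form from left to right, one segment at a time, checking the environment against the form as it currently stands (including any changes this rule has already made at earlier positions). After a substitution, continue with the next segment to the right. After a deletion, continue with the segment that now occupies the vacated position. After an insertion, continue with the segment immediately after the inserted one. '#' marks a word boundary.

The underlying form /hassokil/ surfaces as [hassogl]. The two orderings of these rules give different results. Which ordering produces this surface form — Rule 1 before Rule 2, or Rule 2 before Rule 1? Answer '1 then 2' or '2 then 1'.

Order 1 then 2:
  1 Voicing Between Vowels: [hassokil] → [hassogil]
  2 Syncope: [hassogil] → [hassogl]
  result: [hassogl]
Order 2 then 1:
  2 Syncope: [hassokil] → [hassokl]
  1 Voicing Between Vowels: no change — [hassokl]
  result: [hassokl]

1 then 2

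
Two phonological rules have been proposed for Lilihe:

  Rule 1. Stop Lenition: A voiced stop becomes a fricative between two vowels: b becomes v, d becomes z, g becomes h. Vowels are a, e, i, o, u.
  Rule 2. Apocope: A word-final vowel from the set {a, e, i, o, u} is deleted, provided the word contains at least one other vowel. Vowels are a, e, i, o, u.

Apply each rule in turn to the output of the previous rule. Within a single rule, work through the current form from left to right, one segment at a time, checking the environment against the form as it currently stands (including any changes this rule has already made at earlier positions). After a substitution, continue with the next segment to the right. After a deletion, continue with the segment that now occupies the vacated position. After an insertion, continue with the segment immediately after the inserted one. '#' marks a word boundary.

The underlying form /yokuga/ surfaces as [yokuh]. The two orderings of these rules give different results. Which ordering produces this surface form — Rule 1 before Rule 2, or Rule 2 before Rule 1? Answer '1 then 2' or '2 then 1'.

1 then 2

Order 1 then 2:
  1 Stop Lenition: [yokuga] → [yokuha]
  2 Apocope: [yokuha] → [yokuh]
  result: [yokuh]
Order 2 then 1:
  2 Apocope: [yokuga] → [yokug]
  1 Stop Lenition: no change — [yokug]
  result: [yokug]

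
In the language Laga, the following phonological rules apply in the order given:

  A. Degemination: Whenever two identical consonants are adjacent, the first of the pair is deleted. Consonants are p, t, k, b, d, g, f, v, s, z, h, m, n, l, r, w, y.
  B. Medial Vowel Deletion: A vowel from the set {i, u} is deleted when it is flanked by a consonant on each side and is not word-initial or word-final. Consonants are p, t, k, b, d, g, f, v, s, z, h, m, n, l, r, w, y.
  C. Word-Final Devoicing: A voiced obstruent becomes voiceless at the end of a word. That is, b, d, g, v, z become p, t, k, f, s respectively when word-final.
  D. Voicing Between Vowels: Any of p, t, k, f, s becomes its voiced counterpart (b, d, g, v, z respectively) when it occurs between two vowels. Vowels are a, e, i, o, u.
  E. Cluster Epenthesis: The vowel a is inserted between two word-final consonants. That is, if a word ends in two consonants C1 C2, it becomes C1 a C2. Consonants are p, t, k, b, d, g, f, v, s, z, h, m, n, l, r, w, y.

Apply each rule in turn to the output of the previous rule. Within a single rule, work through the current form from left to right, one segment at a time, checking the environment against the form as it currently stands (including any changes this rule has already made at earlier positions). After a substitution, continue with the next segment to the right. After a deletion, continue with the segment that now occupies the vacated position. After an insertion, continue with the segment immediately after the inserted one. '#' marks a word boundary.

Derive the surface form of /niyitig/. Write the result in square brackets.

A Degemination: no change — [niyitig]
B Medial Vowel Deletion: [niyitig] → [nytg]
C Word-Final Devoicing: [nytg] → [nytk]
D Voicing Between Vowels: no change — [nytk]
E Cluster Epenthesis: [nytk] → [nytak]

[nytak]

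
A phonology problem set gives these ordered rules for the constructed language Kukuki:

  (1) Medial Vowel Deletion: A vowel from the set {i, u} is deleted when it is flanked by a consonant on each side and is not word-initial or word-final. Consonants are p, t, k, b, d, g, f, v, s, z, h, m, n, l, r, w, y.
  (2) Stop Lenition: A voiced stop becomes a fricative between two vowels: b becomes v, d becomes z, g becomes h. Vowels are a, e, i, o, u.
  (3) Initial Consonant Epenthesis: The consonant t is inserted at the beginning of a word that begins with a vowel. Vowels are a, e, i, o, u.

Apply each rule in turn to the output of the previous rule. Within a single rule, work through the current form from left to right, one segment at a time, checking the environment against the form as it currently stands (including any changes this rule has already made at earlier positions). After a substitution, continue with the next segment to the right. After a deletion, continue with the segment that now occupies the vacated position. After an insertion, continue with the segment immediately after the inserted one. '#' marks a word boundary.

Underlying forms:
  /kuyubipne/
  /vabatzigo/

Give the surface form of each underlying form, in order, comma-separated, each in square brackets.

[kybpne], [vavatzgo]

/kuyubipne/:
  (1) Medial Vowel Deletion: [kuyubipne] → [kybpne]
  (2) Stop Lenition: no change — [kybpne]
  (3) Initial Consonant Epenthesis: no change — [kybpne]
/vabatzigo/:
  (1) Medial Vowel Deletion: [vabatzigo] → [vabatzgo]
  (2) Stop Lenition: [vabatzgo] → [vavatzgo]
  (3) Initial Consonant Epenthesis: no change — [vavatzgo]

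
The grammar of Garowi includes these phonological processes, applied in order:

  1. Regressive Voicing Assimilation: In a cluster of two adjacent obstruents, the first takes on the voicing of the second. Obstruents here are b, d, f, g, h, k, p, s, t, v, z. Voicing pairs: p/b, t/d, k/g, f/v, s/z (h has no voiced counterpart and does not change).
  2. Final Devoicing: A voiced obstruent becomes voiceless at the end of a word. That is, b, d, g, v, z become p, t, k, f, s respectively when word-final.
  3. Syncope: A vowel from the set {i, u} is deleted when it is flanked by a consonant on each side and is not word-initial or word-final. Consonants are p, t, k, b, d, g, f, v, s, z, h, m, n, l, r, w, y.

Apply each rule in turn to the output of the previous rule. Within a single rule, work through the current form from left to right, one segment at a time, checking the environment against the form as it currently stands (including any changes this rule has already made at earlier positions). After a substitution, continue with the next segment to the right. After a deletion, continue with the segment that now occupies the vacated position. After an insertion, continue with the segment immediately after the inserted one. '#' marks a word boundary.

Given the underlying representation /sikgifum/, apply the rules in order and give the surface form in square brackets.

[sggfm]

1 Regressive Voicing Assimilation: [sikgifum] → [siggifum]
2 Final Devoicing: no change — [siggifum]
3 Syncope: [siggifum] → [sggfm]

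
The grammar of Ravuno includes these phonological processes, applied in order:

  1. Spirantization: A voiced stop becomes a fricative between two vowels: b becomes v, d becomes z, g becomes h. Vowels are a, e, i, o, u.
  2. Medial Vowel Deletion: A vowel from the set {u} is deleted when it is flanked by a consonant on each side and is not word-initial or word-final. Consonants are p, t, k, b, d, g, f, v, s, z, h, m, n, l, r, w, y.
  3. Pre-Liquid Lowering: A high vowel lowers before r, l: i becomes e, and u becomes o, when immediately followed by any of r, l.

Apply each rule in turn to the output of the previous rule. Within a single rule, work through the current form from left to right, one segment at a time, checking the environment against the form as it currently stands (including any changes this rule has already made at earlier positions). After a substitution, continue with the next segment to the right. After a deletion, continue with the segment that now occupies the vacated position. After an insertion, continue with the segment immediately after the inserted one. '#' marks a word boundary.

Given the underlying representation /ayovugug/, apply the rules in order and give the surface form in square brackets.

1 Spirantization: [ayovugug] → [ayovuhug]
2 Medial Vowel Deletion: [ayovuhug] → [ayovhg]
3 Pre-Liquid Lowering: no change — [ayovhg]

[ayovhg]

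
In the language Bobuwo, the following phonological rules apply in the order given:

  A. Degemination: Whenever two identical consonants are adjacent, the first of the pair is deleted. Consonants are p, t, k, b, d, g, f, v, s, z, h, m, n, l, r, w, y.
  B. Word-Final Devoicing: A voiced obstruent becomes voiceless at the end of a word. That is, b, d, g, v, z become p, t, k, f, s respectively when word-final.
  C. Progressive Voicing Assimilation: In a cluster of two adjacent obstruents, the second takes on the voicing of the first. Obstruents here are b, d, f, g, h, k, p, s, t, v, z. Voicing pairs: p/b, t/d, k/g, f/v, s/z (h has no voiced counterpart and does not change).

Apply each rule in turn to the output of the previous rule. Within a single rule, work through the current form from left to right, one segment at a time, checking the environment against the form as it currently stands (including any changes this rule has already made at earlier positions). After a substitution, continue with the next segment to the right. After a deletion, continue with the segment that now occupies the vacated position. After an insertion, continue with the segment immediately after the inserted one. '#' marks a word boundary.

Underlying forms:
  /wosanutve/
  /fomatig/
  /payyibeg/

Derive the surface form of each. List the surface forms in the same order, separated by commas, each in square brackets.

[wosanutfe], [fomatik], [payibek]

/wosanutve/:
  A Degemination: no change — [wosanutve]
  B Word-Final Devoicing: no change — [wosanutve]
  C Progressive Voicing Assimilation: [wosanutve] → [wosanutfe]
/fomatig/:
  A Degemination: no change — [fomatig]
  B Word-Final Devoicing: [fomatig] → [fomatik]
  C Progressive Voicing Assimilation: no change — [fomatik]
/payyibeg/:
  A Degemination: [payyibeg] → [payibeg]
  B Word-Final Devoicing: [payibeg] → [payibek]
  C Progressive Voicing Assimilation: no change — [payibek]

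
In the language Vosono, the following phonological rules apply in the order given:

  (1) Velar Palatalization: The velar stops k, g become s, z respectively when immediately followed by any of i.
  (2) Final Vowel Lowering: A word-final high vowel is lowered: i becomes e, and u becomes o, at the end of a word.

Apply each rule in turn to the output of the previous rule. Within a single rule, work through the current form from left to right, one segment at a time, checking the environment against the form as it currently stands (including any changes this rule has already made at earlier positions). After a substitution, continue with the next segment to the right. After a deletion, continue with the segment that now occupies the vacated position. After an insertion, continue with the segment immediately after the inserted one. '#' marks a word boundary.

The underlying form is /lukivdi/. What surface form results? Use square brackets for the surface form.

(1) Velar Palatalization: [lukivdi] → [lusivdi]
(2) Final Vowel Lowering: [lusivdi] → [lusivde]

[lusivde]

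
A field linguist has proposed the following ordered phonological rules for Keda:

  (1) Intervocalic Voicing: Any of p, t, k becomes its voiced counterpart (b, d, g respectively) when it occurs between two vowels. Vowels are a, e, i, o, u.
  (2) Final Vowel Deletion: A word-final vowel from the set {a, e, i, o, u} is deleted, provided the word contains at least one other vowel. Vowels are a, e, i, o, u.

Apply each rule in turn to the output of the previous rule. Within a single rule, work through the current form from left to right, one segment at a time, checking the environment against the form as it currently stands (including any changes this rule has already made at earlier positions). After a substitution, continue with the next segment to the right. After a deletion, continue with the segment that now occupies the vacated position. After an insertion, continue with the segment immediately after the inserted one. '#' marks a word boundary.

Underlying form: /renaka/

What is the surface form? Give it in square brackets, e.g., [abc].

[renag]

(1) Intervocalic Voicing: [renaka] → [renaga]
(2) Final Vowel Deletion: [renaga] → [renag]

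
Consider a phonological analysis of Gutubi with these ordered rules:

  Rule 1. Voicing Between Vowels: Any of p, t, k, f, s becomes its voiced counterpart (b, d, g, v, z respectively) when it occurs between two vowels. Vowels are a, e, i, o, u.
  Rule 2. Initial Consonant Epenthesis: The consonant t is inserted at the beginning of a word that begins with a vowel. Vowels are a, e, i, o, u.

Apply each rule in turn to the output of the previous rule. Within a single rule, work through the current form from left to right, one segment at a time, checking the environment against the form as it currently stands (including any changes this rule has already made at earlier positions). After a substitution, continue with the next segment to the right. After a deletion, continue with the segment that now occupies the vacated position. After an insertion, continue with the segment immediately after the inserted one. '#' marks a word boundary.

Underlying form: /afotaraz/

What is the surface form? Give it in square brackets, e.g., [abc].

Rule 1 Voicing Between Vowels: [afotaraz] → [avodaraz]
Rule 2 Initial Consonant Epenthesis: [avodaraz] → [tavodaraz]

[tavodaraz]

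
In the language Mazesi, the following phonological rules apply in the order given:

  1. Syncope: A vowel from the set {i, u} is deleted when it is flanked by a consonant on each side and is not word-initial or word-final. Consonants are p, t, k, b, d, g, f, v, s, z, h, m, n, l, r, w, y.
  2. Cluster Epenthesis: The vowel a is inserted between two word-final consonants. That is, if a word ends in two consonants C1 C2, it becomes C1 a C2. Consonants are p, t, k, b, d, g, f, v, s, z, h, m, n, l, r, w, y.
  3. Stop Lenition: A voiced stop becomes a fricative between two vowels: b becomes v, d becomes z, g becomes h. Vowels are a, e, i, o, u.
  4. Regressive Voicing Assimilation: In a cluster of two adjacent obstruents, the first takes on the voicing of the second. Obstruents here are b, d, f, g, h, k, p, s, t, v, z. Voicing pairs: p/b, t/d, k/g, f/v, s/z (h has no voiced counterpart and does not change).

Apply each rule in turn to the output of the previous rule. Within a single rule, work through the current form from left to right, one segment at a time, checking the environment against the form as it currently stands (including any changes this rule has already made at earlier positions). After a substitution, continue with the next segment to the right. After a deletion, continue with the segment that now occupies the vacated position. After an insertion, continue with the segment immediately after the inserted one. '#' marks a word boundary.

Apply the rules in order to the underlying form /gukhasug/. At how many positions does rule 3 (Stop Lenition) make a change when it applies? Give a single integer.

0

1 Syncope: [gukhasug] → [gkhasg]
2 Cluster Epenthesis: [gkhasg] → [gkhasag]
3 Stop Lenition: no change — [gkhasag]
4 Regressive Voicing Assimilation: [gkhasag] → [kkhasag]
Rule 3 changed 0 position(s).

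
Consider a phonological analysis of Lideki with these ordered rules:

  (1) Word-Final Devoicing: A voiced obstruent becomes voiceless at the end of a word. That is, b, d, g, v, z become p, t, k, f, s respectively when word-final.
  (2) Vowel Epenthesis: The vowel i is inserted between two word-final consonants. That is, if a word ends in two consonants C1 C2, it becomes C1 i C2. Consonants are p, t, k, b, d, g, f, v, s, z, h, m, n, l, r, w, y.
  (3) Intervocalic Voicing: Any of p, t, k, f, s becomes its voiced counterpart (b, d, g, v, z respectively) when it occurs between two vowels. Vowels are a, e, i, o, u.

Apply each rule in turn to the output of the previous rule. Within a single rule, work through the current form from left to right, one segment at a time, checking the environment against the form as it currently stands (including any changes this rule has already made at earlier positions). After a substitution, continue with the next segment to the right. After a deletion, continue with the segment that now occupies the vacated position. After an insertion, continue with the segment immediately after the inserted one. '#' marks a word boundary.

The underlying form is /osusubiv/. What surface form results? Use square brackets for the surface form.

(1) Word-Final Devoicing: [osusubiv] → [osusubif]
(2) Vowel Epenthesis: no change — [osusubif]
(3) Intervocalic Voicing: [osusubif] → [ozuzubif]

[ozuzubif]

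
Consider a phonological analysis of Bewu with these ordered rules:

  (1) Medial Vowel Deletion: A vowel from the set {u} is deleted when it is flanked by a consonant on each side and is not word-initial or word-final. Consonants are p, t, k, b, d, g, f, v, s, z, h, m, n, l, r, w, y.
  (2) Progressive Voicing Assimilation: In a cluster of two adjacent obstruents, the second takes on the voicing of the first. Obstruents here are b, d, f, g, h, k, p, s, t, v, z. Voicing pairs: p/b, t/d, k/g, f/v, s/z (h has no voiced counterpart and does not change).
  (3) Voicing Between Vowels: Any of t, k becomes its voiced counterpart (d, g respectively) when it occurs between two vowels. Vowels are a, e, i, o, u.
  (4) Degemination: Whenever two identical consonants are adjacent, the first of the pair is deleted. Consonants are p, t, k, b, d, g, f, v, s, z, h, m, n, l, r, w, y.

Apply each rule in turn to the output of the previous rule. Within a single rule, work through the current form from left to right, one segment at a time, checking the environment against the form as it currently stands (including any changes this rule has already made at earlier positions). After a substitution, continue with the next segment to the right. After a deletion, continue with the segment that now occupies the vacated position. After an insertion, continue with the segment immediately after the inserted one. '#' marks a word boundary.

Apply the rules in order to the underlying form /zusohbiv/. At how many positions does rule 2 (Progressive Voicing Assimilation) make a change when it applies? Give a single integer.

(1) Medial Vowel Deletion: [zusohbiv] → [zsohbiv]
(2) Progressive Voicing Assimilation: [zsohbiv] → [zzohpiv]
(3) Voicing Between Vowels: no change — [zzohpiv]
(4) Degemination: [zzohpiv] → [zohpiv]
Rule 2 changed 2 position(s).

2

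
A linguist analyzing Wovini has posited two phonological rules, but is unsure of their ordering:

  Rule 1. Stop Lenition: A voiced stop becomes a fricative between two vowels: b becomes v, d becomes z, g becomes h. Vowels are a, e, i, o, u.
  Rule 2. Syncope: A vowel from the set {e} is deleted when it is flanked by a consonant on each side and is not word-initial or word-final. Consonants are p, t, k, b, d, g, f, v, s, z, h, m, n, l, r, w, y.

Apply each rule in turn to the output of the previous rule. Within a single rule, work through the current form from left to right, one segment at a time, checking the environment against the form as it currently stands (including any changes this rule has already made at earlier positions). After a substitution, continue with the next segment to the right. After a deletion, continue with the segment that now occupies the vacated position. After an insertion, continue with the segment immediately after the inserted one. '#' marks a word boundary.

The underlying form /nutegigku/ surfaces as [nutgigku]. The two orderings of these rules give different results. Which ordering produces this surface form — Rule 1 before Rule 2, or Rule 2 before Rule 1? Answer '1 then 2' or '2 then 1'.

2 then 1

Order 1 then 2:
  1 Stop Lenition: [nutegigku] → [nutehigku]
  2 Syncope: [nutehigku] → [nuthigku]
  result: [nuthigku]
Order 2 then 1:
  2 Syncope: [nutegigku] → [nutgigku]
  1 Stop Lenition: no change — [nutgigku]
  result: [nutgigku]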